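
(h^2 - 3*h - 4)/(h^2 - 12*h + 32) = (h + 1)/(h - 8)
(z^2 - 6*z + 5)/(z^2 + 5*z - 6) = (z - 5)/(z + 6)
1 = 1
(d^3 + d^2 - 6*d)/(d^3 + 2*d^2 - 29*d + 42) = d*(d + 3)/(d^2 + 4*d - 21)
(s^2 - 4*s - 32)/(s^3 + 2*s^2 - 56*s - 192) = 1/(s + 6)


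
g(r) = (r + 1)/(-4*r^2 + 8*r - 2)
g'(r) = (r + 1)*(8*r - 8)/(-4*r^2 + 8*r - 2)^2 + 1/(-4*r^2 + 8*r - 2) = (2*r^2 + 4*r - 5)/(2*(4*r^4 - 16*r^3 + 20*r^2 - 8*r + 1))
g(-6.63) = 0.02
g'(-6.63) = 0.00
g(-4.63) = 0.03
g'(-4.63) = 0.00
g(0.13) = -1.10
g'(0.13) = -8.42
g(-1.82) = 0.03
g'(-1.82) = -0.01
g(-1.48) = 0.02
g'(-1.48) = -0.03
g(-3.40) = 0.03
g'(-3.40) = 0.00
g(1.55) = 3.23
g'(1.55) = 19.24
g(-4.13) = 0.03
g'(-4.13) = 0.00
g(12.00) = -0.03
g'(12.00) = 0.00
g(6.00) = -0.07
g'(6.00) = 0.02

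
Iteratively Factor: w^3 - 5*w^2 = (w)*(w^2 - 5*w) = w^2*(w - 5)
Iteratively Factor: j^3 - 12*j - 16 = (j - 4)*(j^2 + 4*j + 4) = (j - 4)*(j + 2)*(j + 2)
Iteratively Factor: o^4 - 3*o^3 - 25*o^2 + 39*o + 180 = (o + 3)*(o^3 - 6*o^2 - 7*o + 60) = (o - 4)*(o + 3)*(o^2 - 2*o - 15) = (o - 5)*(o - 4)*(o + 3)*(o + 3)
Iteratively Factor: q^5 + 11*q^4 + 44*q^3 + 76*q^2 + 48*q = (q + 2)*(q^4 + 9*q^3 + 26*q^2 + 24*q) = q*(q + 2)*(q^3 + 9*q^2 + 26*q + 24) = q*(q + 2)^2*(q^2 + 7*q + 12) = q*(q + 2)^2*(q + 3)*(q + 4)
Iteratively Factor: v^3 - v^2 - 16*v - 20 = (v + 2)*(v^2 - 3*v - 10) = (v - 5)*(v + 2)*(v + 2)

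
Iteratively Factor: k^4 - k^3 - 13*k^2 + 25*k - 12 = (k - 3)*(k^3 + 2*k^2 - 7*k + 4) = (k - 3)*(k - 1)*(k^2 + 3*k - 4) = (k - 3)*(k - 1)*(k + 4)*(k - 1)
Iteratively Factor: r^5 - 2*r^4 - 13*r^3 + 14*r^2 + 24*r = (r + 3)*(r^4 - 5*r^3 + 2*r^2 + 8*r) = (r - 2)*(r + 3)*(r^3 - 3*r^2 - 4*r) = (r - 2)*(r + 1)*(r + 3)*(r^2 - 4*r) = (r - 4)*(r - 2)*(r + 1)*(r + 3)*(r)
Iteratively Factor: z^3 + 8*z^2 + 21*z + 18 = (z + 3)*(z^2 + 5*z + 6) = (z + 3)^2*(z + 2)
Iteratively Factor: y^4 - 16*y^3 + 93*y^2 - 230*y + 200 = (y - 2)*(y^3 - 14*y^2 + 65*y - 100) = (y - 5)*(y - 2)*(y^2 - 9*y + 20) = (y - 5)*(y - 4)*(y - 2)*(y - 5)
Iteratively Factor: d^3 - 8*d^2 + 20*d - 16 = (d - 4)*(d^2 - 4*d + 4) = (d - 4)*(d - 2)*(d - 2)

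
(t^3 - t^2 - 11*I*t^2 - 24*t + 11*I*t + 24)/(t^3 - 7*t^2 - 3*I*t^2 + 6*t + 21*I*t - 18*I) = (t - 8*I)/(t - 6)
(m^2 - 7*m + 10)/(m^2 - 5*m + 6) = (m - 5)/(m - 3)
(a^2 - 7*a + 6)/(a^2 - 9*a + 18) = (a - 1)/(a - 3)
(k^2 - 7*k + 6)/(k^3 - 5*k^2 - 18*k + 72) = (k - 1)/(k^2 + k - 12)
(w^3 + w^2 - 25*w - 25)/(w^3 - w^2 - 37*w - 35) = (w - 5)/(w - 7)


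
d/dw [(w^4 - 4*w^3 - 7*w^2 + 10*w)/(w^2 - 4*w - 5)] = 2*(w^3 + 2*w^2 + w - 1)/(w^2 + 2*w + 1)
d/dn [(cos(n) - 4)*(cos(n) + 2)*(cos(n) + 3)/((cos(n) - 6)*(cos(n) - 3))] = (-cos(n)^4 + 18*cos(n)^3 - 59*cos(n)^2 - 84*cos(n) + 468)*sin(n)/((cos(n) - 6)^2*(cos(n) - 3)^2)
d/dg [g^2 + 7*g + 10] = 2*g + 7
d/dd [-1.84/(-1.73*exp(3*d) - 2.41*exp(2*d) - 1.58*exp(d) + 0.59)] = (-9.5496*exp(2*d) - 8.8688*exp(d) - 2.9072)*exp(d)/(1.73*exp(3*d) + 2.41*exp(2*d) + 1.58*exp(d) - 0.59)^2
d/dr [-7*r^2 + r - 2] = 1 - 14*r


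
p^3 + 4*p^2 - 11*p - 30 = (p - 3)*(p + 2)*(p + 5)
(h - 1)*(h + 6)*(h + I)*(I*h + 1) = I*h^4 + 5*I*h^3 - 5*I*h^2 + 5*I*h - 6*I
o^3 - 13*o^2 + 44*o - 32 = (o - 8)*(o - 4)*(o - 1)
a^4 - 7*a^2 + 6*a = a*(a - 2)*(a - 1)*(a + 3)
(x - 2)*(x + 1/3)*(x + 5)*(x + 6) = x^4 + 28*x^3/3 + 11*x^2 - 172*x/3 - 20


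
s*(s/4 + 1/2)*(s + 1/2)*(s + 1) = s^4/4 + 7*s^3/8 + 7*s^2/8 + s/4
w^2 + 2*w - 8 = (w - 2)*(w + 4)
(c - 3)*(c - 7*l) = c^2 - 7*c*l - 3*c + 21*l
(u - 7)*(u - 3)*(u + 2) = u^3 - 8*u^2 + u + 42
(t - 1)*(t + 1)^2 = t^3 + t^2 - t - 1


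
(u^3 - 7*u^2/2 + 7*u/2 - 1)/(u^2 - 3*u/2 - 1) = (2*u^2 - 3*u + 1)/(2*u + 1)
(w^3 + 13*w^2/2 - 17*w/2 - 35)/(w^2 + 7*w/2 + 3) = (2*w^2 + 9*w - 35)/(2*w + 3)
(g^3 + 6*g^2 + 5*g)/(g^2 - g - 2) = g*(g + 5)/(g - 2)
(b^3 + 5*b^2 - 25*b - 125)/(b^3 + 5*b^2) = 1 - 25/b^2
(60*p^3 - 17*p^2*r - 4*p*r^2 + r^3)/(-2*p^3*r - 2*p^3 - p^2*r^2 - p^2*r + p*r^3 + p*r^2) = (-60*p^3 + 17*p^2*r + 4*p*r^2 - r^3)/(p*(2*p^2*r + 2*p^2 + p*r^2 + p*r - r^3 - r^2))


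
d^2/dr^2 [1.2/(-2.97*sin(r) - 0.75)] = (10.58508*sin(r)^2 - 2.673*sin(r) - 21.17016)/(2.97*sin(r) + 0.75)^3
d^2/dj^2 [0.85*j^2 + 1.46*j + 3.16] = 1.70000000000000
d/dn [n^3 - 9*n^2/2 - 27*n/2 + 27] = 3*n^2 - 9*n - 27/2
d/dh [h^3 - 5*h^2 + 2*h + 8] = 3*h^2 - 10*h + 2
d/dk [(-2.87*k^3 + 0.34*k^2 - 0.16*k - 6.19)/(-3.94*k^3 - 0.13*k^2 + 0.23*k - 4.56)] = (-7.105427357601e-15*k^5 + 1.7127*k^4 - 2.581*k^3 - 33.8468*k^2 - 4.7102*k + 2.1533)/(15.5236*k^6 + 1.0244*k^5 - 1.7955*k^4 + 35.873*k^3 + 1.2385*k^2 - 2.0976*k + 20.7936)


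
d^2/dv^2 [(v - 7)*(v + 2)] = 2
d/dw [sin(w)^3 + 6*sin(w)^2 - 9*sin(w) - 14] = 3*(sin(w)^2 + 4*sin(w) - 3)*cos(w)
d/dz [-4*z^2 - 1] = -8*z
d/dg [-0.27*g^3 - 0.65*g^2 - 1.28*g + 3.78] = -0.81*g^2 - 1.3*g - 1.28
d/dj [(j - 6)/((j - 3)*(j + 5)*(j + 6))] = 2*(-j^3 + 5*j^2 + 48*j - 54)/(j^6 + 16*j^5 + 58*j^4 - 228*j^3 - 1431*j^2 + 540*j + 8100)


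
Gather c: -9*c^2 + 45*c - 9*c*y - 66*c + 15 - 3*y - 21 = -9*c^2 + c*(-9*y - 21) - 3*y - 6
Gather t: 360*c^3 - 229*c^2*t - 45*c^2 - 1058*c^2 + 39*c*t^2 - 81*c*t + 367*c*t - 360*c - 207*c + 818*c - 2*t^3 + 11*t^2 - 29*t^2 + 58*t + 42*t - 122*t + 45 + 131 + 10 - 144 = 360*c^3 - 1103*c^2 + 251*c - 2*t^3 + t^2*(39*c - 18) + t*(-229*c^2 + 286*c - 22) + 42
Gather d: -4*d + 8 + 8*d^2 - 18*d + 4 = 8*d^2 - 22*d + 12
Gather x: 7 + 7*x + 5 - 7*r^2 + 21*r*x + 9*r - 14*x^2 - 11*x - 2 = -7*r^2 + 9*r - 14*x^2 + x*(21*r - 4) + 10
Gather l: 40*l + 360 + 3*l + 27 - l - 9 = 42*l + 378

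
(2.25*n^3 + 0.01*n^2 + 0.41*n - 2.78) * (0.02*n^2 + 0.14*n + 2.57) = 0.045*n^5 + 0.3152*n^4 + 5.7921*n^3 + 0.0275*n^2 + 0.6645*n - 7.1446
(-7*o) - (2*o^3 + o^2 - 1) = -2*o^3 - o^2 - 7*o + 1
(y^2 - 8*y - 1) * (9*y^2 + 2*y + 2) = 9*y^4 - 70*y^3 - 23*y^2 - 18*y - 2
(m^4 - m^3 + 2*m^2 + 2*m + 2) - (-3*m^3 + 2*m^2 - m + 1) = m^4 + 2*m^3 + 3*m + 1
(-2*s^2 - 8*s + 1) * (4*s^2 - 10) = -8*s^4 - 32*s^3 + 24*s^2 + 80*s - 10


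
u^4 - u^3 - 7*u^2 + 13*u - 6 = (u - 2)*(u - 1)^2*(u + 3)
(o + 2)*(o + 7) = o^2 + 9*o + 14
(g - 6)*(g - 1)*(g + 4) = g^3 - 3*g^2 - 22*g + 24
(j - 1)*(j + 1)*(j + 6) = j^3 + 6*j^2 - j - 6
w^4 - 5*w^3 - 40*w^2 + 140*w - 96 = (w - 8)*(w - 2)*(w - 1)*(w + 6)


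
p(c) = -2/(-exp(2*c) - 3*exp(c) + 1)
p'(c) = -2*(2*exp(2*c) + 3*exp(c))/(-exp(2*c) - 3*exp(c) + 1)^2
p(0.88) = 0.17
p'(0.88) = -0.26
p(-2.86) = -2.42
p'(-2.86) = -0.52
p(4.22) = 0.00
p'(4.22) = -0.00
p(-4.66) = -2.06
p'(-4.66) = -0.06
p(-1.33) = -14.64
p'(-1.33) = -100.01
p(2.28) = 0.02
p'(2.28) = -0.03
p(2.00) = 0.03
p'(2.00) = -0.05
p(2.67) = 0.01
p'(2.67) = -0.01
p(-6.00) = -2.01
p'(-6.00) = -0.02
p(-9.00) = -2.00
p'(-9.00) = 0.00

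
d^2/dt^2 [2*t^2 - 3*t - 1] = 4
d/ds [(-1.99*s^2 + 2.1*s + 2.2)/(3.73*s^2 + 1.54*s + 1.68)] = (-10.8976*s^2 - 23.0984*s + 0.14)/(13.9129*s^4 + 11.4884*s^3 + 14.9044*s^2 + 5.1744*s + 2.8224)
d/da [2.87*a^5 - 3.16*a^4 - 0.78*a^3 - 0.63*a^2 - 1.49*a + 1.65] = 14.35*a^4 - 12.64*a^3 - 2.34*a^2 - 1.26*a - 1.49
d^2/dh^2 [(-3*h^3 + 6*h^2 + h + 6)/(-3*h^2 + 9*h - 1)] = 42*(3*h^3 - 9*h^2 + 24*h - 23)/(27*h^6 - 243*h^5 + 756*h^4 - 891*h^3 + 252*h^2 - 27*h + 1)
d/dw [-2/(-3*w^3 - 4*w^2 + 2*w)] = 2*(-9*w^2 - 8*w + 2)/(w^2*(3*w^2 + 4*w - 2)^2)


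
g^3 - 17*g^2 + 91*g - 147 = (g - 7)^2*(g - 3)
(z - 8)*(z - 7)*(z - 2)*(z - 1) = z^4 - 18*z^3 + 103*z^2 - 198*z + 112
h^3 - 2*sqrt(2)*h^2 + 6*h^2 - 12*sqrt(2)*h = h*(h + 6)*(h - 2*sqrt(2))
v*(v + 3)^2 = v^3 + 6*v^2 + 9*v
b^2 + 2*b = b*(b + 2)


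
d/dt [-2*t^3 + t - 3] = 1 - 6*t^2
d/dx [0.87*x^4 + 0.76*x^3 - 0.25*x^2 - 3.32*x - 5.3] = 3.48*x^3 + 2.28*x^2 - 0.5*x - 3.32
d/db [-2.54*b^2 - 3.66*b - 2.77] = -5.08*b - 3.66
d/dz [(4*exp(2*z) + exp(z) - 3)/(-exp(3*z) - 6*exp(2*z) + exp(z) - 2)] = (4*exp(4*z) + 2*exp(3*z) + exp(2*z) - 52*exp(z) + 1)*exp(z)/(exp(6*z) + 12*exp(5*z) + 34*exp(4*z) - 8*exp(3*z) + 25*exp(2*z) - 4*exp(z) + 4)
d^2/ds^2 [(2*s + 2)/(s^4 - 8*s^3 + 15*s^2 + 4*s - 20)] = 12*(2*s^2 - 16*s + 33)/(s^7 - 23*s^6 + 219*s^5 - 1117*s^4 + 3296*s^3 - 5640*s^2 + 5200*s - 2000)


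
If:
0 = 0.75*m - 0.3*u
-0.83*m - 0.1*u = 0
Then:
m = 0.00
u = 0.00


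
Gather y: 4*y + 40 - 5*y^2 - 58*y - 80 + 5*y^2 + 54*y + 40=0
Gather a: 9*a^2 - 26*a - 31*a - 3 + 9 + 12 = 9*a^2 - 57*a + 18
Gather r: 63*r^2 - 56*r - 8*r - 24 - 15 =63*r^2 - 64*r - 39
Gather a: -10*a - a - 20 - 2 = -11*a - 22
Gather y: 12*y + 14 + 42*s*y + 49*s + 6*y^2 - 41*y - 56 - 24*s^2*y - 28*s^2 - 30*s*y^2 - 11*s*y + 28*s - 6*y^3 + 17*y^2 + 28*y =-28*s^2 + 77*s - 6*y^3 + y^2*(23 - 30*s) + y*(-24*s^2 + 31*s - 1) - 42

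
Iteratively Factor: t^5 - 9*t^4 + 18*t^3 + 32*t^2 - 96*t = (t - 4)*(t^4 - 5*t^3 - 2*t^2 + 24*t) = (t - 4)^2*(t^3 - t^2 - 6*t) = (t - 4)^2*(t + 2)*(t^2 - 3*t) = t*(t - 4)^2*(t + 2)*(t - 3)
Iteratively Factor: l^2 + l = (l + 1)*(l)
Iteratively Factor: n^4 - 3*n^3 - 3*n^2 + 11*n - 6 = (n - 1)*(n^3 - 2*n^2 - 5*n + 6) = (n - 1)*(n + 2)*(n^2 - 4*n + 3) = (n - 3)*(n - 1)*(n + 2)*(n - 1)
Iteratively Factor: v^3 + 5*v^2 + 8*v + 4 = (v + 2)*(v^2 + 3*v + 2) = (v + 1)*(v + 2)*(v + 2)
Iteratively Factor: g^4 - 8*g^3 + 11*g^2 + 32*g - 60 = (g - 3)*(g^3 - 5*g^2 - 4*g + 20) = (g - 3)*(g + 2)*(g^2 - 7*g + 10) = (g - 3)*(g - 2)*(g + 2)*(g - 5)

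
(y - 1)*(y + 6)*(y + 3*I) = y^3 + 5*y^2 + 3*I*y^2 - 6*y + 15*I*y - 18*I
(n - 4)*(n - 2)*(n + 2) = n^3 - 4*n^2 - 4*n + 16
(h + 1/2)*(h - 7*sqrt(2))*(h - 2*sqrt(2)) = h^3 - 9*sqrt(2)*h^2 + h^2/2 - 9*sqrt(2)*h/2 + 28*h + 14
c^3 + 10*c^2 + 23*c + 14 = (c + 1)*(c + 2)*(c + 7)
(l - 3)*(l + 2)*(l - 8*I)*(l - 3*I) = l^4 - l^3 - 11*I*l^3 - 30*l^2 + 11*I*l^2 + 24*l + 66*I*l + 144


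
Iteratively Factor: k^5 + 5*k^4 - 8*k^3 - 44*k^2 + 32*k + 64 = (k + 4)*(k^4 + k^3 - 12*k^2 + 4*k + 16) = (k - 2)*(k + 4)*(k^3 + 3*k^2 - 6*k - 8) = (k - 2)*(k + 4)^2*(k^2 - k - 2) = (k - 2)^2*(k + 4)^2*(k + 1)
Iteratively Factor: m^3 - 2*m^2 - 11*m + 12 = (m + 3)*(m^2 - 5*m + 4) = (m - 4)*(m + 3)*(m - 1)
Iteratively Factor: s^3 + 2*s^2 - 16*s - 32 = (s + 2)*(s^2 - 16) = (s - 4)*(s + 2)*(s + 4)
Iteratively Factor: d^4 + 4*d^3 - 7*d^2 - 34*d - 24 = (d + 1)*(d^3 + 3*d^2 - 10*d - 24) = (d + 1)*(d + 4)*(d^2 - d - 6) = (d + 1)*(d + 2)*(d + 4)*(d - 3)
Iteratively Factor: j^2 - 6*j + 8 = (j - 2)*(j - 4)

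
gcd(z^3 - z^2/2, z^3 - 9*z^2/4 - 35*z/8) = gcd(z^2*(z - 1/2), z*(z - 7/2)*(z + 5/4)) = z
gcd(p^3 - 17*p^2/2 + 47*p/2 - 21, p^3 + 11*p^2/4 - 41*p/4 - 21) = p - 3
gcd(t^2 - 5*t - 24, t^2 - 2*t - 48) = t - 8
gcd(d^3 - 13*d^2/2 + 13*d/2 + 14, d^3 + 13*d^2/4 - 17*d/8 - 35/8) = d + 1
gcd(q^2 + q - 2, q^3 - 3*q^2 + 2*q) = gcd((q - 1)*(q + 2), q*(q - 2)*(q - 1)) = q - 1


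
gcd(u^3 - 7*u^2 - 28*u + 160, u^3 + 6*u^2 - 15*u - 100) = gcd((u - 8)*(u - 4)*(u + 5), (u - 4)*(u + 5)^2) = u^2 + u - 20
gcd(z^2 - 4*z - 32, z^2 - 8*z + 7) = 1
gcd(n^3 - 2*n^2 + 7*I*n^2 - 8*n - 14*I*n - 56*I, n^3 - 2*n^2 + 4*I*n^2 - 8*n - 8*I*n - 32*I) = n^2 - 2*n - 8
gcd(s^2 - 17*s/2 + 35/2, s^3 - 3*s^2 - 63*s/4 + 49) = s - 7/2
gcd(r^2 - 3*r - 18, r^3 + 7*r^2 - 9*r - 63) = r + 3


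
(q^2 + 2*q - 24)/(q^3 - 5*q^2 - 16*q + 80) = (q + 6)/(q^2 - q - 20)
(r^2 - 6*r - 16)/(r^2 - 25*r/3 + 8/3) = 3*(r + 2)/(3*r - 1)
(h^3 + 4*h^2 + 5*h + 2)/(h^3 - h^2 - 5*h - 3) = (h + 2)/(h - 3)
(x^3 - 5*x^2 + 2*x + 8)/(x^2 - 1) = (x^2 - 6*x + 8)/(x - 1)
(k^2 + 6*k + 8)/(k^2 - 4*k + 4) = (k^2 + 6*k + 8)/(k^2 - 4*k + 4)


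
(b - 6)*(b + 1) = b^2 - 5*b - 6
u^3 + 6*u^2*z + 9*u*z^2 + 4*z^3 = (u + z)^2*(u + 4*z)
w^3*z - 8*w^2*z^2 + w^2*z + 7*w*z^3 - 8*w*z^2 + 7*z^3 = (w - 7*z)*(w - z)*(w*z + z)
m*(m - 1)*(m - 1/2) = m^3 - 3*m^2/2 + m/2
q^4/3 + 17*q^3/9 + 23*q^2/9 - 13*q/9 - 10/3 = (q/3 + 1)*(q - 1)*(q + 5/3)*(q + 2)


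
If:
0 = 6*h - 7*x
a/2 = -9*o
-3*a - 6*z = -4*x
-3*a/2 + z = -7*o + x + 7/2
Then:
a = -18*z/95 - 126/95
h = 301*z/190 - 441/380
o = z/95 + 7/95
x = 129*z/95 - 189/190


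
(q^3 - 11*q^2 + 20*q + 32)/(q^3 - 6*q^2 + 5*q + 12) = (q - 8)/(q - 3)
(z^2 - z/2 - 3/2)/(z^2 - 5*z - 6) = (z - 3/2)/(z - 6)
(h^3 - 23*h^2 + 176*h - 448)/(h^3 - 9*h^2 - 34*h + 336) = (h - 8)/(h + 6)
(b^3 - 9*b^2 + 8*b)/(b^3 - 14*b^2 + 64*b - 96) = b*(b^2 - 9*b + 8)/(b^3 - 14*b^2 + 64*b - 96)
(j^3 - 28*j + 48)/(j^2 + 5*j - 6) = (j^2 - 6*j + 8)/(j - 1)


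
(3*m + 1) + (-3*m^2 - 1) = -3*m^2 + 3*m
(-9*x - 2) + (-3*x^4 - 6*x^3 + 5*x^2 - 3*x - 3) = -3*x^4 - 6*x^3 + 5*x^2 - 12*x - 5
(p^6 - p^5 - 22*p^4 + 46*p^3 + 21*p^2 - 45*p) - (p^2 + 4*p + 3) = p^6 - p^5 - 22*p^4 + 46*p^3 + 20*p^2 - 49*p - 3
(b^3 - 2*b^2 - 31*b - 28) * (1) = b^3 - 2*b^2 - 31*b - 28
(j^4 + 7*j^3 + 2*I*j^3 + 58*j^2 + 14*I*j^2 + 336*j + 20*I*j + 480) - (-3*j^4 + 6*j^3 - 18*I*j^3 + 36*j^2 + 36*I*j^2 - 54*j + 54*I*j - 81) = 4*j^4 + j^3 + 20*I*j^3 + 22*j^2 - 22*I*j^2 + 390*j - 34*I*j + 561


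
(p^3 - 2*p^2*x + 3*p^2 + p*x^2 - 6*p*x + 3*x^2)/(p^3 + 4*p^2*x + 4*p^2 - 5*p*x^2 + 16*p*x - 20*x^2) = (p^2 - p*x + 3*p - 3*x)/(p^2 + 5*p*x + 4*p + 20*x)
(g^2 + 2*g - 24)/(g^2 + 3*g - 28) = (g + 6)/(g + 7)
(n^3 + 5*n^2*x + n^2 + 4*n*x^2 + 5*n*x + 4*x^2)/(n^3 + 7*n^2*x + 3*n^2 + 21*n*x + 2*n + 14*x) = (n^2 + 5*n*x + 4*x^2)/(n^2 + 7*n*x + 2*n + 14*x)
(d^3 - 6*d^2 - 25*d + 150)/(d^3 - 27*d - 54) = (d^2 - 25)/(d^2 + 6*d + 9)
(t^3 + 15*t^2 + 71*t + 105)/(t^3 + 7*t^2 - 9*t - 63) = (t + 5)/(t - 3)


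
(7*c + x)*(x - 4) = 7*c*x - 28*c + x^2 - 4*x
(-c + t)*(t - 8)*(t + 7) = -c*t^2 + c*t + 56*c + t^3 - t^2 - 56*t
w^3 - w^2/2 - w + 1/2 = (w - 1)*(w - 1/2)*(w + 1)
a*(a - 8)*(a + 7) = a^3 - a^2 - 56*a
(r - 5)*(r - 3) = r^2 - 8*r + 15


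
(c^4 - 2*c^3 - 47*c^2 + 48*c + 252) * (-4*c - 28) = -4*c^5 - 20*c^4 + 244*c^3 + 1124*c^2 - 2352*c - 7056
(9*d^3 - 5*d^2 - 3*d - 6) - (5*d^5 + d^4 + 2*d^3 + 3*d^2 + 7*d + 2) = -5*d^5 - d^4 + 7*d^3 - 8*d^2 - 10*d - 8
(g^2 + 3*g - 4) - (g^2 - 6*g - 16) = 9*g + 12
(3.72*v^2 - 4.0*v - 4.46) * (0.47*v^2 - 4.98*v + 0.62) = 1.7484*v^4 - 20.4056*v^3 + 20.1302*v^2 + 19.7308*v - 2.7652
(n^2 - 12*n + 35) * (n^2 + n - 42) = n^4 - 11*n^3 - 19*n^2 + 539*n - 1470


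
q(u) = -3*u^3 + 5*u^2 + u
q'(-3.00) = -110.00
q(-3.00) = 123.00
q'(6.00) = -263.00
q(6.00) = -462.00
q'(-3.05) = -113.22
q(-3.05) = 128.58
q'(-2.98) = -108.72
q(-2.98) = 120.81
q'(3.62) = -80.74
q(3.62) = -73.17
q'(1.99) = -14.74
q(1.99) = -1.85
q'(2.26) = -22.37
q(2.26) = -6.83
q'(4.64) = -146.37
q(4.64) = -187.40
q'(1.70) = -8.01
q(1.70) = 1.41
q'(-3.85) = -170.90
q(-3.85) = 241.46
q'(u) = -9*u^2 + 10*u + 1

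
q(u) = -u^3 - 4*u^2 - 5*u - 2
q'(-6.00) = -65.00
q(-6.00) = 100.00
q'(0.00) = -5.00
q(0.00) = -2.00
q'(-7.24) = -104.33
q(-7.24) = 204.03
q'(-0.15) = -3.87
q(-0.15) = -1.34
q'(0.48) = -9.53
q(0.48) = -5.43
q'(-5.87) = -61.41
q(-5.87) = 91.78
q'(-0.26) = -3.12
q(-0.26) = -0.95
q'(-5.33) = -47.59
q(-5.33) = 62.43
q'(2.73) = -49.20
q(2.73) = -65.81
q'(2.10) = -35.03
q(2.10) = -39.40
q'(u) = -3*u^2 - 8*u - 5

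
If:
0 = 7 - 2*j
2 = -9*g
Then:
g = -2/9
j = 7/2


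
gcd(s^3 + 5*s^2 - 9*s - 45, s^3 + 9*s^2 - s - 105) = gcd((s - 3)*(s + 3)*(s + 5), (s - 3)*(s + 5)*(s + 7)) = s^2 + 2*s - 15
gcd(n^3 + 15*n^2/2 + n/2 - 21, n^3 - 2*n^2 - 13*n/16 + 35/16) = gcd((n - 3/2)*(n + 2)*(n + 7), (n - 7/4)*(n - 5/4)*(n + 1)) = 1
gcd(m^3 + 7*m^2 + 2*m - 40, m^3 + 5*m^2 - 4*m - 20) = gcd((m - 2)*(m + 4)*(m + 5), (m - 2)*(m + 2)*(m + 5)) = m^2 + 3*m - 10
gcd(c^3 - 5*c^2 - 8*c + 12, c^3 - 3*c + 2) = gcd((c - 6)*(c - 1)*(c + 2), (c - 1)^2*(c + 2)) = c^2 + c - 2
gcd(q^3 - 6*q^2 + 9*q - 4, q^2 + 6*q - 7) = q - 1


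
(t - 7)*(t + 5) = t^2 - 2*t - 35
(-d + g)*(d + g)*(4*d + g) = -4*d^3 - d^2*g + 4*d*g^2 + g^3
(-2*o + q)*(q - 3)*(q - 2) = -2*o*q^2 + 10*o*q - 12*o + q^3 - 5*q^2 + 6*q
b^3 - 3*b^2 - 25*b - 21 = (b - 7)*(b + 1)*(b + 3)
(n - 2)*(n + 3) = n^2 + n - 6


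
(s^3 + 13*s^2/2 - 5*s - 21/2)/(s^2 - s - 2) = (2*s^2 + 11*s - 21)/(2*(s - 2))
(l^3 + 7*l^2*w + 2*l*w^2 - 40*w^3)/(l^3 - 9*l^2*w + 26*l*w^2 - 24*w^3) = (l^2 + 9*l*w + 20*w^2)/(l^2 - 7*l*w + 12*w^2)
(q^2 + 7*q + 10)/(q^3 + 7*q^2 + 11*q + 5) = (q + 2)/(q^2 + 2*q + 1)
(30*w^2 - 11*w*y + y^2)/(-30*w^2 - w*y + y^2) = (-5*w + y)/(5*w + y)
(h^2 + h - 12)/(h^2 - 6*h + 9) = (h + 4)/(h - 3)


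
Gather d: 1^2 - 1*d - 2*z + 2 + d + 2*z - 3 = 0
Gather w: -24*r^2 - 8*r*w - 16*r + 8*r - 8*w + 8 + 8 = -24*r^2 - 8*r + w*(-8*r - 8) + 16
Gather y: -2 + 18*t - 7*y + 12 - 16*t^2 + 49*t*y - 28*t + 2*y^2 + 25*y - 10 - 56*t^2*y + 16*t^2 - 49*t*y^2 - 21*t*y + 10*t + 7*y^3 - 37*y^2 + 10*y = 7*y^3 + y^2*(-49*t - 35) + y*(-56*t^2 + 28*t + 28)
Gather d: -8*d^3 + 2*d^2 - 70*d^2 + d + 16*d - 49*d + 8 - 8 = -8*d^3 - 68*d^2 - 32*d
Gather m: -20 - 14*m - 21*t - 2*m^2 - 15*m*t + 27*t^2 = -2*m^2 + m*(-15*t - 14) + 27*t^2 - 21*t - 20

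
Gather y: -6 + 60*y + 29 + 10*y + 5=70*y + 28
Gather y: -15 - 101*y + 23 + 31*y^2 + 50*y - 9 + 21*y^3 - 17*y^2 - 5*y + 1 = 21*y^3 + 14*y^2 - 56*y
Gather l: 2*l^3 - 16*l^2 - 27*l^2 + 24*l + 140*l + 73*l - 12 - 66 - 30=2*l^3 - 43*l^2 + 237*l - 108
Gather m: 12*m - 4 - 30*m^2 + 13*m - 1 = -30*m^2 + 25*m - 5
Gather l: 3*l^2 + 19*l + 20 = 3*l^2 + 19*l + 20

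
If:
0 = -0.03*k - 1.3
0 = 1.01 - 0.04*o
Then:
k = -43.33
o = 25.25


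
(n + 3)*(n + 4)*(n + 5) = n^3 + 12*n^2 + 47*n + 60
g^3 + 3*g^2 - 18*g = g*(g - 3)*(g + 6)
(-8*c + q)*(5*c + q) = -40*c^2 - 3*c*q + q^2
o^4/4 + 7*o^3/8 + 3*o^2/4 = o^2*(o/4 + 1/2)*(o + 3/2)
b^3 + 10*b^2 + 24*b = b*(b + 4)*(b + 6)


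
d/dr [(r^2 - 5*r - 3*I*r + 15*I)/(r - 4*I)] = (r^2 - 8*I*r - 12 + 5*I)/(r^2 - 8*I*r - 16)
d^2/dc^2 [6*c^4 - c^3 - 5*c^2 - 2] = 72*c^2 - 6*c - 10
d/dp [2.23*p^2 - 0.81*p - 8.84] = 4.46*p - 0.81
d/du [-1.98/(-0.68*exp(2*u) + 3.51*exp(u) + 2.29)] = (6.9498 - 2.6928*exp(u))*exp(u)/(-0.68*exp(2*u) + 3.51*exp(u) + 2.29)^2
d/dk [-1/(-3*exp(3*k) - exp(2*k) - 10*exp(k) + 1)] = (-9*exp(2*k) - 2*exp(k) - 10)*exp(k)/(3*exp(3*k) + exp(2*k) + 10*exp(k) - 1)^2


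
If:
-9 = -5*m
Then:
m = 9/5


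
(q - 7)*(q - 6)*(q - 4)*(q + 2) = q^4 - 15*q^3 + 60*q^2 + 20*q - 336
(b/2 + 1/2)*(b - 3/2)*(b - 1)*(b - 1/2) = b^4/2 - b^3 - b^2/8 + b - 3/8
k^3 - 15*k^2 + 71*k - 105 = (k - 7)*(k - 5)*(k - 3)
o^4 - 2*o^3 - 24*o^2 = o^2*(o - 6)*(o + 4)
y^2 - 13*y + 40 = (y - 8)*(y - 5)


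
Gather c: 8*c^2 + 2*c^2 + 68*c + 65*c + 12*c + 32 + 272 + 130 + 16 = 10*c^2 + 145*c + 450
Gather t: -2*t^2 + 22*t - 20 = -2*t^2 + 22*t - 20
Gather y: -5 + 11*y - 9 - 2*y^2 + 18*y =-2*y^2 + 29*y - 14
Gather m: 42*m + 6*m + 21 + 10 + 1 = 48*m + 32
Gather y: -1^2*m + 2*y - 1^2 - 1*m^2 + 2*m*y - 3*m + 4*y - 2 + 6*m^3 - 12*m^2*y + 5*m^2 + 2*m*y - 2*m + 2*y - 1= 6*m^3 + 4*m^2 - 6*m + y*(-12*m^2 + 4*m + 8) - 4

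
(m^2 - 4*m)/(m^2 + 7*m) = (m - 4)/(m + 7)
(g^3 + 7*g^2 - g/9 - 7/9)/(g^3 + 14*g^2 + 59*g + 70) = (g^2 - 1/9)/(g^2 + 7*g + 10)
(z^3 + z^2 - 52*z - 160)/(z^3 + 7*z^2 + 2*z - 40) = (z - 8)/(z - 2)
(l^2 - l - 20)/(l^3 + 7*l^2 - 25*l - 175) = (l + 4)/(l^2 + 12*l + 35)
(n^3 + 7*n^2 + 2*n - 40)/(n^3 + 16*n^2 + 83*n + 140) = (n - 2)/(n + 7)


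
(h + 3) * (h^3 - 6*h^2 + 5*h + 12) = h^4 - 3*h^3 - 13*h^2 + 27*h + 36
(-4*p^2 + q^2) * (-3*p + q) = 12*p^3 - 4*p^2*q - 3*p*q^2 + q^3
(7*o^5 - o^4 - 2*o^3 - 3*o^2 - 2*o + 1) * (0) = 0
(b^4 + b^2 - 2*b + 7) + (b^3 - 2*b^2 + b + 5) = b^4 + b^3 - b^2 - b + 12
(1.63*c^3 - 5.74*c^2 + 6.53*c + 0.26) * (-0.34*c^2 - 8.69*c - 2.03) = -0.5542*c^5 - 12.2131*c^4 + 44.3515*c^3 - 45.1819*c^2 - 15.5153*c - 0.5278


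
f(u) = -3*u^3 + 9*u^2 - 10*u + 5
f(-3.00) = 197.00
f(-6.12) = 1090.95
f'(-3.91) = -217.97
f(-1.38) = 43.82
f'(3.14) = -42.22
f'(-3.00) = -145.00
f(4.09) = -90.60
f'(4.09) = -86.93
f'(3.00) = -37.00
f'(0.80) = -1.36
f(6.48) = -498.18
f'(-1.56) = -59.98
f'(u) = -9*u^2 + 18*u - 10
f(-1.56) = 53.89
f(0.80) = 1.22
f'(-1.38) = -51.98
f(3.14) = -30.54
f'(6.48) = -271.27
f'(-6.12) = -457.25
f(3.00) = -25.00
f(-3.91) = 361.02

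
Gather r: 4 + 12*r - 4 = 12*r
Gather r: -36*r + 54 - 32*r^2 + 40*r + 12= -32*r^2 + 4*r + 66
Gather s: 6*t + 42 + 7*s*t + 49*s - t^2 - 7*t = s*(7*t + 49) - t^2 - t + 42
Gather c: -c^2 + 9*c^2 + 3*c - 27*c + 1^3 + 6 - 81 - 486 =8*c^2 - 24*c - 560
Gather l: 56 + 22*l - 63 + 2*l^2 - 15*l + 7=2*l^2 + 7*l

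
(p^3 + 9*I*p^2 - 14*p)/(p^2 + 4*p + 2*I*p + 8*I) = p*(p + 7*I)/(p + 4)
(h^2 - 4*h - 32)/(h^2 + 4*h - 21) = (h^2 - 4*h - 32)/(h^2 + 4*h - 21)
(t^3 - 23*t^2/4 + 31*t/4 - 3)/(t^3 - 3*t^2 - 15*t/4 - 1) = (4*t^2 - 7*t + 3)/(4*t^2 + 4*t + 1)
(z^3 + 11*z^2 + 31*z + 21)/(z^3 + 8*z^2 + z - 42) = (z + 1)/(z - 2)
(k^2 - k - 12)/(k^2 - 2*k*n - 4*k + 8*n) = (k + 3)/(k - 2*n)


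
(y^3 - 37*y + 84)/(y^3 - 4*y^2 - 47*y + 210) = (y^2 - 7*y + 12)/(y^2 - 11*y + 30)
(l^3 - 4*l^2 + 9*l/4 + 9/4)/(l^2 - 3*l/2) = l - 5/2 - 3/(2*l)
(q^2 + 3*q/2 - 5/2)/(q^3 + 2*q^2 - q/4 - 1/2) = 2*(2*q^2 + 3*q - 5)/(4*q^3 + 8*q^2 - q - 2)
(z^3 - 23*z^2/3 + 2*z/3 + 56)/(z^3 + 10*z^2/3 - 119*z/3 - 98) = (z - 4)/(z + 7)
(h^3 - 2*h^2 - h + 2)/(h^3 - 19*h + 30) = (h^2 - 1)/(h^2 + 2*h - 15)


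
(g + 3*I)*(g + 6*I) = g^2 + 9*I*g - 18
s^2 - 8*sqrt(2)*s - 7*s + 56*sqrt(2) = (s - 7)*(s - 8*sqrt(2))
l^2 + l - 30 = (l - 5)*(l + 6)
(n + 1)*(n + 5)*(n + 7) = n^3 + 13*n^2 + 47*n + 35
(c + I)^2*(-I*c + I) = -I*c^3 + 2*c^2 + I*c^2 - 2*c + I*c - I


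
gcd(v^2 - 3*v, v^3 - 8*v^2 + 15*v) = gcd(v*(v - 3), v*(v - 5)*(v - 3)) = v^2 - 3*v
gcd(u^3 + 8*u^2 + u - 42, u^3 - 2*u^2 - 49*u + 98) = u^2 + 5*u - 14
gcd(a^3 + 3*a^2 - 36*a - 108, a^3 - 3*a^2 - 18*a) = a^2 - 3*a - 18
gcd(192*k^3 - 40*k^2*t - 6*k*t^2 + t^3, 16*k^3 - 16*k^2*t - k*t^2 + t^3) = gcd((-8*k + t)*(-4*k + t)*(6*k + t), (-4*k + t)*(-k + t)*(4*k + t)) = -4*k + t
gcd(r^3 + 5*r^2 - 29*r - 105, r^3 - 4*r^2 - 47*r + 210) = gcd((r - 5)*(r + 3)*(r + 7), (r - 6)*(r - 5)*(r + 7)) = r^2 + 2*r - 35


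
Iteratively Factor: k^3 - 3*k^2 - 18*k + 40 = (k - 5)*(k^2 + 2*k - 8) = (k - 5)*(k - 2)*(k + 4)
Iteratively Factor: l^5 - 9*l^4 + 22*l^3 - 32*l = (l - 4)*(l^4 - 5*l^3 + 2*l^2 + 8*l) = (l - 4)^2*(l^3 - l^2 - 2*l) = (l - 4)^2*(l + 1)*(l^2 - 2*l) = l*(l - 4)^2*(l + 1)*(l - 2)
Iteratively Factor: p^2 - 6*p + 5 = (p - 5)*(p - 1)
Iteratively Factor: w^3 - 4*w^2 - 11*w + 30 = (w - 5)*(w^2 + w - 6) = (w - 5)*(w + 3)*(w - 2)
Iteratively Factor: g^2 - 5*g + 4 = (g - 1)*(g - 4)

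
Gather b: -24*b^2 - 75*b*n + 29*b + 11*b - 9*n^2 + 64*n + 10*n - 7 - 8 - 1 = -24*b^2 + b*(40 - 75*n) - 9*n^2 + 74*n - 16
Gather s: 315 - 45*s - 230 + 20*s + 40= 125 - 25*s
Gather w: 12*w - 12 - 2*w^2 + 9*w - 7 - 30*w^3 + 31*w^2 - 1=-30*w^3 + 29*w^2 + 21*w - 20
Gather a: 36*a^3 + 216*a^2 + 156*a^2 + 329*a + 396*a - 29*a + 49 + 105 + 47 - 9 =36*a^3 + 372*a^2 + 696*a + 192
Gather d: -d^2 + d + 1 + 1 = -d^2 + d + 2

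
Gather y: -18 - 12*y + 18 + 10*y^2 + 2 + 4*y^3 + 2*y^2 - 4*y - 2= 4*y^3 + 12*y^2 - 16*y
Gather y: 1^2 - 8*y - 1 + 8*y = 0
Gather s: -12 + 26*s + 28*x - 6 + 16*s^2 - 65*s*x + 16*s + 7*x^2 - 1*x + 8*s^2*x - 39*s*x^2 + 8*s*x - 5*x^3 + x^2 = s^2*(8*x + 16) + s*(-39*x^2 - 57*x + 42) - 5*x^3 + 8*x^2 + 27*x - 18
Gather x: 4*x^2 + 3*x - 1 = 4*x^2 + 3*x - 1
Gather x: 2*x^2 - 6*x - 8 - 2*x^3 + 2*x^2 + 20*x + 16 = -2*x^3 + 4*x^2 + 14*x + 8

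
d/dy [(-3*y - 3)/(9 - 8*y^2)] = 3*(8*y^2 - 16*y*(y + 1) - 9)/(8*y^2 - 9)^2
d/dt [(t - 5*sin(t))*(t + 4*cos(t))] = -(t - 5*sin(t))*(4*sin(t) - 1) - (t + 4*cos(t))*(5*cos(t) - 1)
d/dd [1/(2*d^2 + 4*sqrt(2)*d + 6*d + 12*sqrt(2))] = (-d - 3/2 - sqrt(2))/(d^2 + 2*sqrt(2)*d + 3*d + 6*sqrt(2))^2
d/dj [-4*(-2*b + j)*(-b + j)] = 12*b - 8*j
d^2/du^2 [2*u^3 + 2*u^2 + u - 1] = 12*u + 4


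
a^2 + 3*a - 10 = (a - 2)*(a + 5)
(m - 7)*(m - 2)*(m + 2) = m^3 - 7*m^2 - 4*m + 28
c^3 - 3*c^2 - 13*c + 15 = (c - 5)*(c - 1)*(c + 3)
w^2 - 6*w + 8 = (w - 4)*(w - 2)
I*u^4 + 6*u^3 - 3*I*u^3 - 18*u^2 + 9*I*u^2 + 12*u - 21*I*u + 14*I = (u - 2)*(u - 7*I)*(u + I)*(I*u - I)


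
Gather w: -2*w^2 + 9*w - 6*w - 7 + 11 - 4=-2*w^2 + 3*w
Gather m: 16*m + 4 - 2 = 16*m + 2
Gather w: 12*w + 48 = 12*w + 48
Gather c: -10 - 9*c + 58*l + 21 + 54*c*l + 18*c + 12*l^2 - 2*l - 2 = c*(54*l + 9) + 12*l^2 + 56*l + 9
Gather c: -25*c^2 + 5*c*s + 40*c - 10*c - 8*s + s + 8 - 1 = -25*c^2 + c*(5*s + 30) - 7*s + 7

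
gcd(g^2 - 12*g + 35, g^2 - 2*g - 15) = g - 5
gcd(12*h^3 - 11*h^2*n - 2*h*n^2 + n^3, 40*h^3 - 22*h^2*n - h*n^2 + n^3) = 4*h - n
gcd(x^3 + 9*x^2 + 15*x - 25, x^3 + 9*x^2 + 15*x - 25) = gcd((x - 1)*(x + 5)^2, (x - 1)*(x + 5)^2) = x^3 + 9*x^2 + 15*x - 25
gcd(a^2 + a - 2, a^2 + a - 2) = a^2 + a - 2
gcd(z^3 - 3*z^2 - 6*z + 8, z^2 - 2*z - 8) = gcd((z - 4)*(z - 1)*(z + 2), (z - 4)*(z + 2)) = z^2 - 2*z - 8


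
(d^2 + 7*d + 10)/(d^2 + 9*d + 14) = (d + 5)/(d + 7)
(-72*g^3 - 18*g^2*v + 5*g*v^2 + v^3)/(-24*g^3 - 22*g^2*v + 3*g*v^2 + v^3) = (3*g + v)/(g + v)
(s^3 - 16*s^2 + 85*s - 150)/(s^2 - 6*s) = s - 10 + 25/s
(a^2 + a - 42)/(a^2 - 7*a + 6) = (a + 7)/(a - 1)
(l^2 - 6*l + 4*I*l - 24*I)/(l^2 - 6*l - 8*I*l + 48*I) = (l + 4*I)/(l - 8*I)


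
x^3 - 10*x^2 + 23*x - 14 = (x - 7)*(x - 2)*(x - 1)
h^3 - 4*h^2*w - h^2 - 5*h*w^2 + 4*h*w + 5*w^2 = (h - 1)*(h - 5*w)*(h + w)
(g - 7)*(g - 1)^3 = g^4 - 10*g^3 + 24*g^2 - 22*g + 7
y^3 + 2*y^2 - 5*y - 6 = (y - 2)*(y + 1)*(y + 3)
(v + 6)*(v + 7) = v^2 + 13*v + 42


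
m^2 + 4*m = m*(m + 4)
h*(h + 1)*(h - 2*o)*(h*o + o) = h^4*o - 2*h^3*o^2 + 2*h^3*o - 4*h^2*o^2 + h^2*o - 2*h*o^2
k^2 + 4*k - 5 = (k - 1)*(k + 5)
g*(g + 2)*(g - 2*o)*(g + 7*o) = g^4 + 5*g^3*o + 2*g^3 - 14*g^2*o^2 + 10*g^2*o - 28*g*o^2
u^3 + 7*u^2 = u^2*(u + 7)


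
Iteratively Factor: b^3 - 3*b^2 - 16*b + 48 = (b - 4)*(b^2 + b - 12) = (b - 4)*(b + 4)*(b - 3)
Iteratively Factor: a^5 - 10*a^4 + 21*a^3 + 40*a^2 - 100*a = (a - 5)*(a^4 - 5*a^3 - 4*a^2 + 20*a) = a*(a - 5)*(a^3 - 5*a^2 - 4*a + 20) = a*(a - 5)*(a - 2)*(a^2 - 3*a - 10) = a*(a - 5)^2*(a - 2)*(a + 2)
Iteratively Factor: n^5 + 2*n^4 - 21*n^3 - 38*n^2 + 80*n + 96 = (n - 2)*(n^4 + 4*n^3 - 13*n^2 - 64*n - 48) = (n - 2)*(n + 1)*(n^3 + 3*n^2 - 16*n - 48) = (n - 2)*(n + 1)*(n + 4)*(n^2 - n - 12) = (n - 4)*(n - 2)*(n + 1)*(n + 4)*(n + 3)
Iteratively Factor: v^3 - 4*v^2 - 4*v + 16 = (v - 4)*(v^2 - 4) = (v - 4)*(v + 2)*(v - 2)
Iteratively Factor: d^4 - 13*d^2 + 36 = (d + 3)*(d^3 - 3*d^2 - 4*d + 12) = (d - 2)*(d + 3)*(d^2 - d - 6) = (d - 2)*(d + 2)*(d + 3)*(d - 3)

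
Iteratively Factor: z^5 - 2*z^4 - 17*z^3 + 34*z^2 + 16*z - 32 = (z + 4)*(z^4 - 6*z^3 + 7*z^2 + 6*z - 8) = (z - 1)*(z + 4)*(z^3 - 5*z^2 + 2*z + 8) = (z - 4)*(z - 1)*(z + 4)*(z^2 - z - 2) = (z - 4)*(z - 1)*(z + 1)*(z + 4)*(z - 2)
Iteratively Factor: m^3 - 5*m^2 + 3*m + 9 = (m - 3)*(m^2 - 2*m - 3) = (m - 3)*(m + 1)*(m - 3)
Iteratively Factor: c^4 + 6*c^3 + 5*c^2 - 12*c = (c)*(c^3 + 6*c^2 + 5*c - 12) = c*(c + 4)*(c^2 + 2*c - 3) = c*(c + 3)*(c + 4)*(c - 1)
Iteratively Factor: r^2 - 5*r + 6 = (r - 2)*(r - 3)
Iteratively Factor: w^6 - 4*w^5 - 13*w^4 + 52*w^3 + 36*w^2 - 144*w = (w - 3)*(w^5 - w^4 - 16*w^3 + 4*w^2 + 48*w) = w*(w - 3)*(w^4 - w^3 - 16*w^2 + 4*w + 48) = w*(w - 4)*(w - 3)*(w^3 + 3*w^2 - 4*w - 12) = w*(w - 4)*(w - 3)*(w + 3)*(w^2 - 4) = w*(w - 4)*(w - 3)*(w + 2)*(w + 3)*(w - 2)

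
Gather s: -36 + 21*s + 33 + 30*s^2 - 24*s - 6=30*s^2 - 3*s - 9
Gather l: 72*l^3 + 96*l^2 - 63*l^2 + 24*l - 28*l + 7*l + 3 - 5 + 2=72*l^3 + 33*l^2 + 3*l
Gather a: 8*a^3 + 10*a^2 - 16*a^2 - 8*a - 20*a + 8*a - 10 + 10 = 8*a^3 - 6*a^2 - 20*a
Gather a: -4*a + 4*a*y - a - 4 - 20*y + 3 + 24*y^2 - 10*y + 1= a*(4*y - 5) + 24*y^2 - 30*y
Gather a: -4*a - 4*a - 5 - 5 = -8*a - 10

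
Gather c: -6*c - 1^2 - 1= -6*c - 2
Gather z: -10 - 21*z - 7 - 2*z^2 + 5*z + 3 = -2*z^2 - 16*z - 14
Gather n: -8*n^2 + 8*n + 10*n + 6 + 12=-8*n^2 + 18*n + 18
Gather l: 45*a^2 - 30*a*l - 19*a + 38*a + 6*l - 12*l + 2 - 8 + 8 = 45*a^2 + 19*a + l*(-30*a - 6) + 2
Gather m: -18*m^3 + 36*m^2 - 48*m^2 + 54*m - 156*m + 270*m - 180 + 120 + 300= -18*m^3 - 12*m^2 + 168*m + 240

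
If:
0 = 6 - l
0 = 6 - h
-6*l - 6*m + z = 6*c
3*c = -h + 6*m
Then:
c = z/9 - 14/3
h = 6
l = 6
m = z/18 - 4/3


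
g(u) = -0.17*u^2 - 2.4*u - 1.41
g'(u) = -0.34*u - 2.4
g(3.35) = -11.36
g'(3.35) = -3.54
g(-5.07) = 6.39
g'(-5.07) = -0.68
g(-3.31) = 4.67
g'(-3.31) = -1.27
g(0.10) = -1.65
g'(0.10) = -2.43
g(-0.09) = -1.20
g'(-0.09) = -2.37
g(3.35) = -11.36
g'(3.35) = -3.54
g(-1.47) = 1.75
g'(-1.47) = -1.90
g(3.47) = -11.78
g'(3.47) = -3.58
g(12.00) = -54.69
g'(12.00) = -6.48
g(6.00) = -21.93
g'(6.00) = -4.44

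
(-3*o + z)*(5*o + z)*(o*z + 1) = -15*o^3*z + 2*o^2*z^2 - 15*o^2 + o*z^3 + 2*o*z + z^2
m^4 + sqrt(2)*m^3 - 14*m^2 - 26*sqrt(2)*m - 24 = (m - 3*sqrt(2))*(m + sqrt(2))^2*(m + 2*sqrt(2))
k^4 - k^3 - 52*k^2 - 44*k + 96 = (k - 8)*(k - 1)*(k + 2)*(k + 6)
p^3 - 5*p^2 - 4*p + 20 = (p - 5)*(p - 2)*(p + 2)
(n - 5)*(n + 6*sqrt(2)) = n^2 - 5*n + 6*sqrt(2)*n - 30*sqrt(2)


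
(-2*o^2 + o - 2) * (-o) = 2*o^3 - o^2 + 2*o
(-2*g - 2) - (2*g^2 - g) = -2*g^2 - g - 2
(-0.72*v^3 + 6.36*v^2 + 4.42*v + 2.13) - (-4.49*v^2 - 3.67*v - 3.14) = -0.72*v^3 + 10.85*v^2 + 8.09*v + 5.27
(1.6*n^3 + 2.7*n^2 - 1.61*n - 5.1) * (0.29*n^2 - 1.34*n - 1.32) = 0.464*n^5 - 1.361*n^4 - 6.1969*n^3 - 2.8856*n^2 + 8.9592*n + 6.732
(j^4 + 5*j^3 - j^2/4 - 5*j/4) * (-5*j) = -5*j^5 - 25*j^4 + 5*j^3/4 + 25*j^2/4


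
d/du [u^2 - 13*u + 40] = 2*u - 13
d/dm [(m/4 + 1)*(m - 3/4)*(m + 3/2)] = 3*m^2/4 + 19*m/8 + 15/32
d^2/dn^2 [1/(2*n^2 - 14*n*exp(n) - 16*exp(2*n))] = ((-n^2 + 7*n*exp(n) + 8*exp(2*n))*(7*n*exp(n) + 32*exp(2*n) + 14*exp(n) - 2)/2 - (7*n*exp(n) - 2*n + 16*exp(2*n) + 7*exp(n))^2)/(-n^2 + 7*n*exp(n) + 8*exp(2*n))^3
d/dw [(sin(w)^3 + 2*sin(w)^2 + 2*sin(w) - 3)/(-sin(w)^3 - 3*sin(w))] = (2*sin(w)^2 - 2*sin(w) - 15 - 9/sin(w)^2)*cos(w)/(sin(w)^2 + 3)^2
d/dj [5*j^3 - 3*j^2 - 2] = 3*j*(5*j - 2)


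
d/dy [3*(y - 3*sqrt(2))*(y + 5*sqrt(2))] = 6*y + 6*sqrt(2)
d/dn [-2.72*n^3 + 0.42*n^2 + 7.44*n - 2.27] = -8.16*n^2 + 0.84*n + 7.44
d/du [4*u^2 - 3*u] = 8*u - 3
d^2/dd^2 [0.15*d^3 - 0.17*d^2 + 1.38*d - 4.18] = 0.9*d - 0.34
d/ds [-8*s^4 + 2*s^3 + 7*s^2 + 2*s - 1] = -32*s^3 + 6*s^2 + 14*s + 2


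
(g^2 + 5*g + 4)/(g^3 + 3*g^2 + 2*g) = (g + 4)/(g*(g + 2))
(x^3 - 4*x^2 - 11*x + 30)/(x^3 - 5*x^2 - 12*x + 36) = (x - 5)/(x - 6)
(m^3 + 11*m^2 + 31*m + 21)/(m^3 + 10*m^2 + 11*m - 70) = (m^2 + 4*m + 3)/(m^2 + 3*m - 10)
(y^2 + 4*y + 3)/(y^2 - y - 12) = (y + 1)/(y - 4)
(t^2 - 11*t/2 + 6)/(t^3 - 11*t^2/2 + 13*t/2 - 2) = (2*t - 3)/(2*t^2 - 3*t + 1)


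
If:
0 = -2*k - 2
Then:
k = -1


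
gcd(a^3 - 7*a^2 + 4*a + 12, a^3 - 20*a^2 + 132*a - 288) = a - 6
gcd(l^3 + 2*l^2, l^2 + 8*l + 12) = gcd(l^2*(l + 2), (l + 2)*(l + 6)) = l + 2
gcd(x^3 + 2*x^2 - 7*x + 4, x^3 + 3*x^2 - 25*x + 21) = x - 1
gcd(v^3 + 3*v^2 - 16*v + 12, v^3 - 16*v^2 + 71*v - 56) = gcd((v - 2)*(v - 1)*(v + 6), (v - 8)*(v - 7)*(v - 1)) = v - 1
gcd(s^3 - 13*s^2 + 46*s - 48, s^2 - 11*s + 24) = s^2 - 11*s + 24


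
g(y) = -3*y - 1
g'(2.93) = -3.00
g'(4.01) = -3.00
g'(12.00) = -3.00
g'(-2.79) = -3.00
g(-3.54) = 9.62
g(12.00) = -37.00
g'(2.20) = -3.00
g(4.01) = -13.03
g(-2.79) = 7.37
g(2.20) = -7.60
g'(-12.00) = -3.00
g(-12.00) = 35.00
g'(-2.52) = -3.00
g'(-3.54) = -3.00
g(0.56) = -2.68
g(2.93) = -9.79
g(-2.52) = 6.56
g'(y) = -3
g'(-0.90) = -3.00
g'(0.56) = -3.00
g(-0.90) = 1.70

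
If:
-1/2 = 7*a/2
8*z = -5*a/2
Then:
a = -1/7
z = 5/112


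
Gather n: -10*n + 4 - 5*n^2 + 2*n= -5*n^2 - 8*n + 4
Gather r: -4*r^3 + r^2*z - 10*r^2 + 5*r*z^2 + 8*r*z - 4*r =-4*r^3 + r^2*(z - 10) + r*(5*z^2 + 8*z - 4)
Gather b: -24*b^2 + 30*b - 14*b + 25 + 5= -24*b^2 + 16*b + 30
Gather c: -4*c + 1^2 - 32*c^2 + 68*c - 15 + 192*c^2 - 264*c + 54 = 160*c^2 - 200*c + 40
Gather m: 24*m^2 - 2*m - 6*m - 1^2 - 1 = 24*m^2 - 8*m - 2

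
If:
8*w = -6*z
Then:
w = -3*z/4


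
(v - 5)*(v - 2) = v^2 - 7*v + 10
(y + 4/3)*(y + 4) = y^2 + 16*y/3 + 16/3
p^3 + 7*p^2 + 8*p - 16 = (p - 1)*(p + 4)^2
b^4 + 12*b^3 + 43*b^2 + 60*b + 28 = (b + 1)*(b + 2)^2*(b + 7)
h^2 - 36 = (h - 6)*(h + 6)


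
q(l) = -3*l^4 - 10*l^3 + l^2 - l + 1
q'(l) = -12*l^3 - 30*l^2 + 2*l - 1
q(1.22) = -23.54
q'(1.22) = -65.00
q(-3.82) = -61.97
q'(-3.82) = 222.50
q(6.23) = -6903.78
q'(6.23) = -4054.58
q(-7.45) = -5042.69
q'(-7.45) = 3280.95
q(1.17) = -20.44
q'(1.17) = -58.95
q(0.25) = 0.64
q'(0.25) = -2.56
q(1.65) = -65.08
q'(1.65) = -133.28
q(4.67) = -2427.22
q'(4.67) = -1868.10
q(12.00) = -79355.00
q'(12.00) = -25033.00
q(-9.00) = -12302.00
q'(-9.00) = 6299.00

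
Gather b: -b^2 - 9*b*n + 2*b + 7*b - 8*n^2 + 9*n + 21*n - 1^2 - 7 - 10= -b^2 + b*(9 - 9*n) - 8*n^2 + 30*n - 18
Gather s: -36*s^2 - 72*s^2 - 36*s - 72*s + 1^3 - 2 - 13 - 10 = -108*s^2 - 108*s - 24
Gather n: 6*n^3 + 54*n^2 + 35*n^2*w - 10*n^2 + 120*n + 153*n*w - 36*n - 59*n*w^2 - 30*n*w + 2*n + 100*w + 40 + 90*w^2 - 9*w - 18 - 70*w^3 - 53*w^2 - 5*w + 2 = 6*n^3 + n^2*(35*w + 44) + n*(-59*w^2 + 123*w + 86) - 70*w^3 + 37*w^2 + 86*w + 24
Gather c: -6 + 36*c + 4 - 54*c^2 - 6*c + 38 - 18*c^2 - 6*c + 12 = -72*c^2 + 24*c + 48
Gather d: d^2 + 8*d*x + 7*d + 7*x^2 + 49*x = d^2 + d*(8*x + 7) + 7*x^2 + 49*x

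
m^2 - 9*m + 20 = (m - 5)*(m - 4)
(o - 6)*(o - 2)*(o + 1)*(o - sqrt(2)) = o^4 - 7*o^3 - sqrt(2)*o^3 + 4*o^2 + 7*sqrt(2)*o^2 - 4*sqrt(2)*o + 12*o - 12*sqrt(2)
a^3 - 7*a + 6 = (a - 2)*(a - 1)*(a + 3)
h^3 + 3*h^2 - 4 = (h - 1)*(h + 2)^2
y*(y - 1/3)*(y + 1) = y^3 + 2*y^2/3 - y/3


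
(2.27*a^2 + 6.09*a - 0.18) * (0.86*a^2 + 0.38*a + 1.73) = 1.9522*a^4 + 6.1*a^3 + 6.0865*a^2 + 10.4673*a - 0.3114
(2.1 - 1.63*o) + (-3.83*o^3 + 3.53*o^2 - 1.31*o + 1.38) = -3.83*o^3 + 3.53*o^2 - 2.94*o + 3.48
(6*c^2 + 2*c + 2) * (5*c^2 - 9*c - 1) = 30*c^4 - 44*c^3 - 14*c^2 - 20*c - 2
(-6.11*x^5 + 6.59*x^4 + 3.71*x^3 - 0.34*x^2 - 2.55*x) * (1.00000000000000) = -6.11*x^5 + 6.59*x^4 + 3.71*x^3 - 0.34*x^2 - 2.55*x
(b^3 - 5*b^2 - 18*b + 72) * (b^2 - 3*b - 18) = b^5 - 8*b^4 - 21*b^3 + 216*b^2 + 108*b - 1296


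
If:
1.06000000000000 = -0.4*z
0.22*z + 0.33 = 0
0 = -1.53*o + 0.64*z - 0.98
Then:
No Solution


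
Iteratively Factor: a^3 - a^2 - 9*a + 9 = (a - 3)*(a^2 + 2*a - 3) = (a - 3)*(a - 1)*(a + 3)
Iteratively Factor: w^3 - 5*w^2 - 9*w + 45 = (w + 3)*(w^2 - 8*w + 15) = (w - 3)*(w + 3)*(w - 5)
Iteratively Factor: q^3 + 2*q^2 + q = (q)*(q^2 + 2*q + 1) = q*(q + 1)*(q + 1)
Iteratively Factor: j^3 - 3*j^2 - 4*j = (j - 4)*(j^2 + j) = j*(j - 4)*(j + 1)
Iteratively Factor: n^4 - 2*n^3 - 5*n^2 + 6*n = (n)*(n^3 - 2*n^2 - 5*n + 6) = n*(n + 2)*(n^2 - 4*n + 3) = n*(n - 1)*(n + 2)*(n - 3)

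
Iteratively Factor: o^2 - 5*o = (o)*(o - 5)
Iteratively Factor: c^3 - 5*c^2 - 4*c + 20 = (c - 2)*(c^2 - 3*c - 10) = (c - 5)*(c - 2)*(c + 2)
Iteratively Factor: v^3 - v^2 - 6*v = (v - 3)*(v^2 + 2*v) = v*(v - 3)*(v + 2)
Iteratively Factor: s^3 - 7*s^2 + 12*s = (s - 4)*(s^2 - 3*s) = s*(s - 4)*(s - 3)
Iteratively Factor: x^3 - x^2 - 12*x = (x - 4)*(x^2 + 3*x) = x*(x - 4)*(x + 3)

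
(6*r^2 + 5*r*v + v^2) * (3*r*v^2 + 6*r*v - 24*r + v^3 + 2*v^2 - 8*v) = 18*r^3*v^2 + 36*r^3*v - 144*r^3 + 21*r^2*v^3 + 42*r^2*v^2 - 168*r^2*v + 8*r*v^4 + 16*r*v^3 - 64*r*v^2 + v^5 + 2*v^4 - 8*v^3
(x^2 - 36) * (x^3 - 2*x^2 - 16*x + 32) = x^5 - 2*x^4 - 52*x^3 + 104*x^2 + 576*x - 1152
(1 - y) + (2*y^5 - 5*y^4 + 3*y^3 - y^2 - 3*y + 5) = 2*y^5 - 5*y^4 + 3*y^3 - y^2 - 4*y + 6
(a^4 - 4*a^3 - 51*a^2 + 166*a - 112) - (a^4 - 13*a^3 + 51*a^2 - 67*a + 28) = 9*a^3 - 102*a^2 + 233*a - 140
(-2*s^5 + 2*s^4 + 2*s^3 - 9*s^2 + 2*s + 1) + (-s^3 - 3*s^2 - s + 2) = -2*s^5 + 2*s^4 + s^3 - 12*s^2 + s + 3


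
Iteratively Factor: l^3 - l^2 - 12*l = (l)*(l^2 - l - 12) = l*(l + 3)*(l - 4)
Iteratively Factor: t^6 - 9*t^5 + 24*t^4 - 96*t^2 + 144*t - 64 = (t - 4)*(t^5 - 5*t^4 + 4*t^3 + 16*t^2 - 32*t + 16) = (t - 4)*(t - 2)*(t^4 - 3*t^3 - 2*t^2 + 12*t - 8) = (t - 4)*(t - 2)^2*(t^3 - t^2 - 4*t + 4) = (t - 4)*(t - 2)^3*(t^2 + t - 2) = (t - 4)*(t - 2)^3*(t + 2)*(t - 1)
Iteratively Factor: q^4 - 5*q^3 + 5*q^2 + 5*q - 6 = (q - 3)*(q^3 - 2*q^2 - q + 2) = (q - 3)*(q - 1)*(q^2 - q - 2) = (q - 3)*(q - 1)*(q + 1)*(q - 2)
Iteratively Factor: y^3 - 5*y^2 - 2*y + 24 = (y + 2)*(y^2 - 7*y + 12) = (y - 3)*(y + 2)*(y - 4)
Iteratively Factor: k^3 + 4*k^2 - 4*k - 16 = (k - 2)*(k^2 + 6*k + 8) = (k - 2)*(k + 2)*(k + 4)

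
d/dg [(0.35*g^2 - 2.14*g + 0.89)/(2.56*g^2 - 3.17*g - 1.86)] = (4.3689*g^2 - 5.8588*g + 6.8017)/(6.5536*g^4 - 16.2304*g^3 + 0.525699999999999*g^2 + 11.7924*g + 3.4596)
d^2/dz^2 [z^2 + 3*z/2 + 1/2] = 2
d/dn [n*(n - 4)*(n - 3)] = 3*n^2 - 14*n + 12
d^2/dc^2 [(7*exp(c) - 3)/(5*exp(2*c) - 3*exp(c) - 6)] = (175*exp(4*c) - 195*exp(3*c) + 1395*exp(2*c) - 513*exp(c) + 306)*exp(c)/(125*exp(6*c) - 225*exp(5*c) - 315*exp(4*c) + 513*exp(3*c) + 378*exp(2*c) - 324*exp(c) - 216)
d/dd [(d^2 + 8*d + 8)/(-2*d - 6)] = (-d^2 - 6*d - 16)/(2*(d^2 + 6*d + 9))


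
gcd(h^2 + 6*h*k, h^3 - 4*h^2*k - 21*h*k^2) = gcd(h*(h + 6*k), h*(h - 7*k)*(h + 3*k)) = h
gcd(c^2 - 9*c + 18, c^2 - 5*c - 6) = c - 6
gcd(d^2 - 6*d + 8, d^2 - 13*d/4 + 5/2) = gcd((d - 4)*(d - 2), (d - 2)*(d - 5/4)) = d - 2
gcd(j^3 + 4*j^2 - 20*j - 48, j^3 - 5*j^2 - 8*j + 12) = j + 2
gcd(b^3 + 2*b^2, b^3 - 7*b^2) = b^2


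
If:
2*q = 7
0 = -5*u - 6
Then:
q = 7/2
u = -6/5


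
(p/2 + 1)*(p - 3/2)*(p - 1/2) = p^3/2 - 13*p/8 + 3/4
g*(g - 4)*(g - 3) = g^3 - 7*g^2 + 12*g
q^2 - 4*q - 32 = (q - 8)*(q + 4)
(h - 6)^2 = h^2 - 12*h + 36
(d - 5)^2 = d^2 - 10*d + 25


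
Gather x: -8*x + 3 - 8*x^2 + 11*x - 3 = -8*x^2 + 3*x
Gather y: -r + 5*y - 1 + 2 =-r + 5*y + 1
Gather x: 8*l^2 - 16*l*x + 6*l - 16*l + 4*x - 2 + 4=8*l^2 - 10*l + x*(4 - 16*l) + 2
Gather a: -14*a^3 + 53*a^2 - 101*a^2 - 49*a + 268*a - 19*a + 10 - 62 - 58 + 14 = -14*a^3 - 48*a^2 + 200*a - 96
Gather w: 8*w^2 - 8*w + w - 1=8*w^2 - 7*w - 1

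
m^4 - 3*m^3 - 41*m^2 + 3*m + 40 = (m - 8)*(m - 1)*(m + 1)*(m + 5)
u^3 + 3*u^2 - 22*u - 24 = (u - 4)*(u + 1)*(u + 6)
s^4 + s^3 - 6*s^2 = s^2*(s - 2)*(s + 3)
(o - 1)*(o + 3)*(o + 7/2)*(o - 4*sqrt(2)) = o^4 - 4*sqrt(2)*o^3 + 11*o^3/2 - 22*sqrt(2)*o^2 + 4*o^2 - 16*sqrt(2)*o - 21*o/2 + 42*sqrt(2)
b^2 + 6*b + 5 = (b + 1)*(b + 5)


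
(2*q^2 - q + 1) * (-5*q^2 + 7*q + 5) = -10*q^4 + 19*q^3 - 2*q^2 + 2*q + 5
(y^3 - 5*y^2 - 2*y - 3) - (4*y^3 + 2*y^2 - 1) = -3*y^3 - 7*y^2 - 2*y - 2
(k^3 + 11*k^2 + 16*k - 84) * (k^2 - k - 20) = k^5 + 10*k^4 - 15*k^3 - 320*k^2 - 236*k + 1680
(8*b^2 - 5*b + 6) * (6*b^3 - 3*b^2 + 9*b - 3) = 48*b^5 - 54*b^4 + 123*b^3 - 87*b^2 + 69*b - 18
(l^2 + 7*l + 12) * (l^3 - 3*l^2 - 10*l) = l^5 + 4*l^4 - 19*l^3 - 106*l^2 - 120*l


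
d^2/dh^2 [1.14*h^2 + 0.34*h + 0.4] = 2.28000000000000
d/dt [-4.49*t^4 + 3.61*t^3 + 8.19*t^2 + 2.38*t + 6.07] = -17.96*t^3 + 10.83*t^2 + 16.38*t + 2.38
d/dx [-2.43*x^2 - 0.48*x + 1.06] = -4.86*x - 0.48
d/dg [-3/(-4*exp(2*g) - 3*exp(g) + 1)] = (-24*exp(g) - 9)*exp(g)/(4*exp(2*g) + 3*exp(g) - 1)^2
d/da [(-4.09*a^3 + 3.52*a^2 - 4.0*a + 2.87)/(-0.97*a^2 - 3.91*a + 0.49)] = (3.9673*a^4 + 31.9838*a^3 - 23.6555*a^2 + 9.0174*a + 9.2617)/(0.9409*a^4 + 7.5854*a^3 + 14.3375*a^2 - 3.8318*a + 0.2401)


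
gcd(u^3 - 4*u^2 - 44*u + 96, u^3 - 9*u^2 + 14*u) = u - 2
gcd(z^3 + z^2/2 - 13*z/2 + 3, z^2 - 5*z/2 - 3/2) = 1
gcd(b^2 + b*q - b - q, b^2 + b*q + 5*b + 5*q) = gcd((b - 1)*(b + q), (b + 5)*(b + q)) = b + q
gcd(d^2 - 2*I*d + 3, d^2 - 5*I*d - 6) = d - 3*I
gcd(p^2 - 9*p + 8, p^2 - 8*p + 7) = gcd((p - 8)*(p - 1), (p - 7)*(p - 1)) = p - 1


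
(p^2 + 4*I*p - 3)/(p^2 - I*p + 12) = (p + I)/(p - 4*I)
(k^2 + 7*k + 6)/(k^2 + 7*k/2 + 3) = 2*(k^2 + 7*k + 6)/(2*k^2 + 7*k + 6)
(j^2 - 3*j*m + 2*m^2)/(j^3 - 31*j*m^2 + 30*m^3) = (j - 2*m)/(j^2 + j*m - 30*m^2)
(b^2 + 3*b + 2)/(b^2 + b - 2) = (b + 1)/(b - 1)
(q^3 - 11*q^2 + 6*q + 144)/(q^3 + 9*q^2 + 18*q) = (q^2 - 14*q + 48)/(q*(q + 6))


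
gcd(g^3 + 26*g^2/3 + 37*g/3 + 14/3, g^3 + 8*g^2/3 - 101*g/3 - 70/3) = g^2 + 23*g/3 + 14/3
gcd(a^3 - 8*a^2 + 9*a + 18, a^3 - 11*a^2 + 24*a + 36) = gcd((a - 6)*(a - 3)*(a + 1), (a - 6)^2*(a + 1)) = a^2 - 5*a - 6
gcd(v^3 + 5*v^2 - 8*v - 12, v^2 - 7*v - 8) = v + 1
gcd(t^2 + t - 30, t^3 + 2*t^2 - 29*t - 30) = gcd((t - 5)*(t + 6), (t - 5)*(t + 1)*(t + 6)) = t^2 + t - 30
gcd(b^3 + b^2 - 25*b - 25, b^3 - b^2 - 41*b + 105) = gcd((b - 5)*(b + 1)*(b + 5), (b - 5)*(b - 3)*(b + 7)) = b - 5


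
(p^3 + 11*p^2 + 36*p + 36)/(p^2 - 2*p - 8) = (p^2 + 9*p + 18)/(p - 4)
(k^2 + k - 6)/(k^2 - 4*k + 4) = (k + 3)/(k - 2)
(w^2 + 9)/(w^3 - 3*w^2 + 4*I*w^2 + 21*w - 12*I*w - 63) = (w + 3*I)/(w^2 + w*(-3 + 7*I) - 21*I)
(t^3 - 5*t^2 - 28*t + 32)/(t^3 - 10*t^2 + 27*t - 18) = (t^2 - 4*t - 32)/(t^2 - 9*t + 18)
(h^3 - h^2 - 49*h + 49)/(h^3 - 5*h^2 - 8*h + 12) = (h^2 - 49)/(h^2 - 4*h - 12)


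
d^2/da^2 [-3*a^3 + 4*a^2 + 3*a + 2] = 8 - 18*a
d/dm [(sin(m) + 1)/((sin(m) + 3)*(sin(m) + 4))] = (-2*sin(m) + cos(m)^2 + 4)*cos(m)/((sin(m) + 3)^2*(sin(m) + 4)^2)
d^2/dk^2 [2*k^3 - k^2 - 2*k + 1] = 12*k - 2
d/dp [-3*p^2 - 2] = -6*p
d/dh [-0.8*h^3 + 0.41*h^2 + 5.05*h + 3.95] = -2.4*h^2 + 0.82*h + 5.05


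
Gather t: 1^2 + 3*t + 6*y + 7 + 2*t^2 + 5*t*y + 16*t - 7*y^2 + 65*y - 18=2*t^2 + t*(5*y + 19) - 7*y^2 + 71*y - 10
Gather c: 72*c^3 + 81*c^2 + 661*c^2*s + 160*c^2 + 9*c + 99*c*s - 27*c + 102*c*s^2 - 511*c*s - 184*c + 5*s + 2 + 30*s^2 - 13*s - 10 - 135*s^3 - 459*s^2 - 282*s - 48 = 72*c^3 + c^2*(661*s + 241) + c*(102*s^2 - 412*s - 202) - 135*s^3 - 429*s^2 - 290*s - 56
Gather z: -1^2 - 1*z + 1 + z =0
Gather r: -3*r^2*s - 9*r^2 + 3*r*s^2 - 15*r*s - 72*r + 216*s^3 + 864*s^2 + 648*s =r^2*(-3*s - 9) + r*(3*s^2 - 15*s - 72) + 216*s^3 + 864*s^2 + 648*s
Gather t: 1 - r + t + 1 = -r + t + 2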